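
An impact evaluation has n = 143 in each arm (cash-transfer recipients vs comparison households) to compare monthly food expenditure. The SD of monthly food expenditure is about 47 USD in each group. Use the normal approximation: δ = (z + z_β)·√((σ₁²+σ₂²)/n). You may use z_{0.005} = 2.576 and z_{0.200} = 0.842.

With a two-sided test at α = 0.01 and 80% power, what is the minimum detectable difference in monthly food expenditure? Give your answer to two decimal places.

Minimum detectable difference ≈ 19.00 USD

δ = (z_{α/2} + z_β) · √((σ₁²+σ₂²)/n)
  = (2.576 + 0.842) · √(4418/143)
  = 3.418 · √30.8951
  = 3.418 · 5.5583
  = 18.9984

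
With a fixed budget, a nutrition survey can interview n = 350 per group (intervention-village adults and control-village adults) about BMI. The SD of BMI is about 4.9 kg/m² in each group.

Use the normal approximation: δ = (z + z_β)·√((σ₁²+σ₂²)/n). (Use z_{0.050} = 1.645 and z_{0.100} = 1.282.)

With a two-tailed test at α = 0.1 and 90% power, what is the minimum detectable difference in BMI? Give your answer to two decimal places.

δ = (z_{α/2} + z_β) · √((σ₁²+σ₂²)/n)
  = (1.645 + 1.282) · √(48.02/350)
  = 2.927 · √0.1372
  = 2.927 · 0.3704
  = 1.0842

Minimum detectable difference ≈ 1.08 kg/m²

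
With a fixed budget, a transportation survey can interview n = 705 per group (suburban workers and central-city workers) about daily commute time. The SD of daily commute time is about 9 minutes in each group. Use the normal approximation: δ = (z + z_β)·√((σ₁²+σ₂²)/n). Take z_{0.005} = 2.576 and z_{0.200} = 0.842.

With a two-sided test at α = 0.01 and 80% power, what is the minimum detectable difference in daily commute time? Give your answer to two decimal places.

δ = (z_{α/2} + z_β) · √((σ₁²+σ₂²)/n)
  = (2.576 + 0.842) · √(162/705)
  = 3.418 · √0.22979
  = 3.418 · 0.4794
  = 1.6385

Minimum detectable difference ≈ 1.64 minutes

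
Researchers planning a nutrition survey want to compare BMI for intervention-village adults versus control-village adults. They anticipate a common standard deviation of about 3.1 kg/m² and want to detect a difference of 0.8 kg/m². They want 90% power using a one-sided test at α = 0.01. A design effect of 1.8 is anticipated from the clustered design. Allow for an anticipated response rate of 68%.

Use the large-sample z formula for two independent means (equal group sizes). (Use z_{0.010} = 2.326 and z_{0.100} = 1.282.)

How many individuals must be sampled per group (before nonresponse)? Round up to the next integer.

n = 1035 per group

n = (z_α + z_β)² · (σ₁² + σ₂²) / δ²
  = (2.326 + 1.282)² · (2·3.1² = 19.22) / 0.8²
  = 13.0177 · 19.22 / 0.64
  = 390.94
Design effect: 1.8 × 390.94 = 703.69.
Adjust for 68% response: 703.69 / 0.68 = 1034.83.
Round up → n = 1035 per group.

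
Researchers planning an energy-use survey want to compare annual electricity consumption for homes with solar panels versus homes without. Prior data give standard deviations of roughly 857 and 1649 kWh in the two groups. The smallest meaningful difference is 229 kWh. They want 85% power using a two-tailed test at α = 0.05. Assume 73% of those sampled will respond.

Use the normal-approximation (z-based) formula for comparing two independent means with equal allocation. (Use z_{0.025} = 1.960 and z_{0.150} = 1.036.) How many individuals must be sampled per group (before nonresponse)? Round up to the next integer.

n = (z_{α/2} + z_β)² · (σ₁² + σ₂²) / δ²
  = (1.960 + 1.036)² · (857² + 1649² = 3453650) / 229²
  = 8.9760 · 3453650 / 52441
  = 591.14
Adjust for 73% response: 591.14 / 0.73 = 809.78.
Round up → n = 810 per group.

n = 810 per group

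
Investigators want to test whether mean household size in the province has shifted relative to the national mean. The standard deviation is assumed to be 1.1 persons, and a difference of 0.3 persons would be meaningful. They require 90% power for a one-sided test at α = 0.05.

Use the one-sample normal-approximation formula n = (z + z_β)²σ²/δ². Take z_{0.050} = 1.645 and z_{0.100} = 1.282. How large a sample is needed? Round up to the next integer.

n = (z_α + z_β)² · σ² / δ²
  = (1.645 + 1.282)² · 1.1² / 0.3²
  = 8.5673 · 1.21 / 0.09
  = 115.18
Round up → n = 116.

n = 116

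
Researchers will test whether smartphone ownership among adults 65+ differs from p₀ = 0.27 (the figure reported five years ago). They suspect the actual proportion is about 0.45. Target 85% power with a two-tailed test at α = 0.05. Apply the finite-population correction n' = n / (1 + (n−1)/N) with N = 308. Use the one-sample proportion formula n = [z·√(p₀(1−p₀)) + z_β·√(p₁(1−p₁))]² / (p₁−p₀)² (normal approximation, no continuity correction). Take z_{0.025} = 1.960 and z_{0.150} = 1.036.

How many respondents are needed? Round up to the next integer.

n = [z_{α/2}·√(p₀q₀) + z_β·√(p₁q₁)]² / (p₁ − p₀)²
  = [1.960·√(0.27·0.73) + 1.036·√(0.45·0.55)]² / (0.18)²
  = [1.960·0.4440 + 1.036·0.4975]² / 0.0324
  = [1.3856]² / 0.0324
  = 59.25
Finite-population correction (N = 308): 59.25 / (1 + (59.25 − 1)/308) = 49.83.
Round up → n = 50.

n = 50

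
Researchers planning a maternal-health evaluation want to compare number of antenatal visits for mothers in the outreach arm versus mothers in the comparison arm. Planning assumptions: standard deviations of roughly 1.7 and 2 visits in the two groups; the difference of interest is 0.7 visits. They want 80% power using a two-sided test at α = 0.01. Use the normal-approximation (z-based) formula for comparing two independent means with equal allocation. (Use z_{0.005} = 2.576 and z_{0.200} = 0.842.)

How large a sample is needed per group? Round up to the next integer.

n = 165 per group

n = (z_{α/2} + z_β)² · (σ₁² + σ₂²) / δ²
  = (2.576 + 0.842)² · (1.7² + 2² = 6.89) / 0.7²
  = 11.6827 · 6.89 / 0.49
  = 164.27
Round up → n = 165 per group.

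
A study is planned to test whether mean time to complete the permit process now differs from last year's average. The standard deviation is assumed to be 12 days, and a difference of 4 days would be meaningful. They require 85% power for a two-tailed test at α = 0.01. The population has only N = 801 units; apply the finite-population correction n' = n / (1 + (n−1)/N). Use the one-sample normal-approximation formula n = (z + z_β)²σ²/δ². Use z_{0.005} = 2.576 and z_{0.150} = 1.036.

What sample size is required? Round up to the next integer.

n = (z_{α/2} + z_β)² · σ² / δ²
  = (2.576 + 1.036)² · 12² / 4²
  = 13.0465 · 144 / 16
  = 117.42
Finite-population correction (N = 801): 117.42 / (1 + (117.42 − 1)/801) = 102.52.
Round up → n = 103.

n = 103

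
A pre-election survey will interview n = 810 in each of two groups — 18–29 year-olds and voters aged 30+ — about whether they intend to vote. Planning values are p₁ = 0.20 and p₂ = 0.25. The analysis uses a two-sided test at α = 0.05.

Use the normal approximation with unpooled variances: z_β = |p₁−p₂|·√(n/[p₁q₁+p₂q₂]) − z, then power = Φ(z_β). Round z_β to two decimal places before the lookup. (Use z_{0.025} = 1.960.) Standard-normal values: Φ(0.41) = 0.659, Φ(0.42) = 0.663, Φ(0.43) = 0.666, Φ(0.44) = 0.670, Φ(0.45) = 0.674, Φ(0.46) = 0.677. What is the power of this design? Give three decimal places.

z_β = |p₁−p₂|·√(n/[p₁q₁+p₂q₂]) − z_{α/2}
    = 0.05 · √(810/0.3475) − 1.960
    = 0.05 · 48.2798 − 1.960
    = 2.4140 − 1.960 = 0.4540 → 0.45
Power = Φ(0.45) = 0.674.

Power ≈ 0.674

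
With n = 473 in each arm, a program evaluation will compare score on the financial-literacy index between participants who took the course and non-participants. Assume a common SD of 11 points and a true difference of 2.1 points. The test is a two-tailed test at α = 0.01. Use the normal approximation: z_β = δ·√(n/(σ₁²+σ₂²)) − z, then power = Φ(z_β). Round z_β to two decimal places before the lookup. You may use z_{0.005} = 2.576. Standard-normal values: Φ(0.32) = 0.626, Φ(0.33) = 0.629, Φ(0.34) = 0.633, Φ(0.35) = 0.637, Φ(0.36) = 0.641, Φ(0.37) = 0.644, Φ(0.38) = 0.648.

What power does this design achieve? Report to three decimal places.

Power ≈ 0.641

z_β = δ·√(n/(σ₁²+σ₂²)) − z_{α/2}
    = 2.1 · √(473/242) − 2.576
    = 2.1 · 1.39805 − 2.576
    = 2.9359 − 2.576 = 0.3599 → 0.36
Power = Φ(0.36) = 0.641.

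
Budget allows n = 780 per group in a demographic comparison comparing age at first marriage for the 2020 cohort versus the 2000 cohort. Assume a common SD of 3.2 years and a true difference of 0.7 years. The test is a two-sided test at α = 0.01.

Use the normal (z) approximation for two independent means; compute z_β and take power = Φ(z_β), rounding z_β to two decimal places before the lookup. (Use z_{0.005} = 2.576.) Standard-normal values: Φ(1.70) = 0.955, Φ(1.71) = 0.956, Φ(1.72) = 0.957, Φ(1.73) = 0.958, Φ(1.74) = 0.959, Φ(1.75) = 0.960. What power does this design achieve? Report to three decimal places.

z_β = δ·√(n/(σ₁²+σ₂²)) − z_{α/2}
    = 0.7 · √(780/20.48) − 2.576
    = 0.7 · 6.17138 − 2.576
    = 4.3200 − 2.576 = 1.7440 → 1.74
Power = Φ(1.74) = 0.959.

Power ≈ 0.959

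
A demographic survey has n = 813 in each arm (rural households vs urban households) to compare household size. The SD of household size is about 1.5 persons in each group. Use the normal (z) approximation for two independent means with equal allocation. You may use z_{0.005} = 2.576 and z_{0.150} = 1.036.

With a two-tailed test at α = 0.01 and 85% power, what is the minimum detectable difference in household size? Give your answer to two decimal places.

δ = (z_{α/2} + z_β) · √((σ₁²+σ₂²)/n)
  = (2.576 + 1.036) · √(4.5/813)
  = 3.612 · √0.00554
  = 3.612 · 0.0744
  = 0.2687

Minimum detectable difference ≈ 0.27 persons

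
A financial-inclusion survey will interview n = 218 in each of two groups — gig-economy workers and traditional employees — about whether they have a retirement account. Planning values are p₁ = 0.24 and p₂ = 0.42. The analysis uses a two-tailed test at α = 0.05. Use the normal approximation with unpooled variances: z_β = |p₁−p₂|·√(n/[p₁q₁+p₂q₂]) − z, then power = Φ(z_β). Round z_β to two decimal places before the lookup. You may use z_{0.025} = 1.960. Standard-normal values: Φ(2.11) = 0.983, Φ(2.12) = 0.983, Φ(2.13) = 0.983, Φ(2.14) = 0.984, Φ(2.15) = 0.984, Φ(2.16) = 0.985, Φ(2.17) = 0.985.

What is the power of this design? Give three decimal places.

z_β = |p₁−p₂|·√(n/[p₁q₁+p₂q₂]) − z_{α/2}
    = 0.18 · √(218/0.4260) − 1.960
    = 0.18 · 22.6216 − 1.960
    = 4.0719 − 1.960 = 2.1119 → 2.11
Power = Φ(2.11) = 0.983.

Power ≈ 0.983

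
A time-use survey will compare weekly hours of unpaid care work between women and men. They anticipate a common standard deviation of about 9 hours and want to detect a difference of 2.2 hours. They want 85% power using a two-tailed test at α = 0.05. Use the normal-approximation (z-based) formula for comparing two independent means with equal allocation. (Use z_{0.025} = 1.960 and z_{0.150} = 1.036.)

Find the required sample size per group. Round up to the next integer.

n = (z_{α/2} + z_β)² · (σ₁² + σ₂²) / δ²
  = (1.960 + 1.036)² · (2·9² = 162) / 2.2²
  = 8.9760 · 162 / 4.84
  = 300.44
Round up → n = 301 per group.

n = 301 per group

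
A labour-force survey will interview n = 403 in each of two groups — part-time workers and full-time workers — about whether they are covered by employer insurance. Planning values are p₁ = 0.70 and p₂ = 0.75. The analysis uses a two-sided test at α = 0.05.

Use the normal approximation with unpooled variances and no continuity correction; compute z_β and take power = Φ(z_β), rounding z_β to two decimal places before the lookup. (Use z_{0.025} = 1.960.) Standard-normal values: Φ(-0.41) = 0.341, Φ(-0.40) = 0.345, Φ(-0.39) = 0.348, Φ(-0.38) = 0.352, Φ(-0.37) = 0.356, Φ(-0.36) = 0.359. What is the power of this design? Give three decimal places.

z_β = |p₁−p₂|·√(n/[p₁q₁+p₂q₂]) − z_{α/2}
    = 0.05 · √(403/0.3975) − 1.960
    = 0.05 · 31.8408 − 1.960
    = 1.5920 − 1.960 = -0.3680 → -0.37
Power = Φ(-0.37) = 0.356.

Power ≈ 0.356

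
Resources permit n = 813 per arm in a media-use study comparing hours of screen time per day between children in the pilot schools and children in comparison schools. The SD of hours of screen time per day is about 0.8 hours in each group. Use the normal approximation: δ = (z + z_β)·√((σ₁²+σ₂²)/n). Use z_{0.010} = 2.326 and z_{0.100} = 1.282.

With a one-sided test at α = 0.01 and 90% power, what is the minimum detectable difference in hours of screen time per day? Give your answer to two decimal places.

δ = (z_α + z_β) · √((σ₁²+σ₂²)/n)
  = (2.326 + 1.282) · √(1.28/813)
  = 3.608 · √0.00157
  = 3.608 · 0.0397
  = 0.1432

Minimum detectable difference ≈ 0.14 hours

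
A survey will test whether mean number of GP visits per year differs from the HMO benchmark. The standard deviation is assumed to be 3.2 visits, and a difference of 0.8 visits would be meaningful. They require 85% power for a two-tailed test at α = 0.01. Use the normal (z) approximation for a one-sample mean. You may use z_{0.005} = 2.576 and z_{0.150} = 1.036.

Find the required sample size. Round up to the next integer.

n = 209

n = (z_{α/2} + z_β)² · σ² / δ²
  = (2.576 + 1.036)² · 3.2² / 0.8²
  = 13.0465 · 10.24 / 0.64
  = 208.74
Round up → n = 209.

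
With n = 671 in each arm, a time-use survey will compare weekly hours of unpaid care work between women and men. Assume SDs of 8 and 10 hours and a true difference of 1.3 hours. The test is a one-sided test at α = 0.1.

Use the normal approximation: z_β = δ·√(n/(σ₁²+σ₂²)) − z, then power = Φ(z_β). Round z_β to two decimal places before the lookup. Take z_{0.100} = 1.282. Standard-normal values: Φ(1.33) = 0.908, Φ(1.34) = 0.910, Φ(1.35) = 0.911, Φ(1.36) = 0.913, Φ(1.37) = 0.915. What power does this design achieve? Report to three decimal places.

Power ≈ 0.911

z_β = δ·√(n/(σ₁²+σ₂²)) − z_α
    = 1.3 · √(671/164) − 1.282
    = 1.3 · 2.02274 − 1.282
    = 2.6296 − 1.282 = 1.3476 → 1.35
Power = Φ(1.35) = 0.911.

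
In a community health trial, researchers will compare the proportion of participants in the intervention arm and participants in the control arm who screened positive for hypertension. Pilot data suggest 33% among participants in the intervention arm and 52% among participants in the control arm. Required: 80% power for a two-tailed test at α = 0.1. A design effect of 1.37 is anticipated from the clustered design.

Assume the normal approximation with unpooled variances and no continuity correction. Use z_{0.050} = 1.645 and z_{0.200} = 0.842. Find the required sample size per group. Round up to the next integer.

n = (z_{α/2} + z_β)² · [p₁(1−p₁) + p₂(1−p₂)] / (p₁ − p₂)²
  = (1.645 + 0.842)² · (0.33·0.67 + 0.52·0.48) / (-0.19)²
  = (2.487)² · (0.2211 + 0.2496) / 0.0361
  = 6.1852 · 0.4707 / 0.0361
  = 80.65
Design effect: 1.37 × 80.65 = 110.49.
Round up → n = 111 per group.

n = 111 per group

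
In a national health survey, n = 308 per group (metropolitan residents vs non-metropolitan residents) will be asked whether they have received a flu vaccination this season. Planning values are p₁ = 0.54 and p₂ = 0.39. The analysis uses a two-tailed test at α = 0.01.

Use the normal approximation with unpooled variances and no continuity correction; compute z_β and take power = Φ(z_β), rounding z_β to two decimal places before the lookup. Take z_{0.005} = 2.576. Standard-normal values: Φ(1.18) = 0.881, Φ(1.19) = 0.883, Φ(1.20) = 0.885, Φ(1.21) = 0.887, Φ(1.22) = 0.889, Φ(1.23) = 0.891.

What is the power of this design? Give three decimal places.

z_β = |p₁−p₂|·√(n/[p₁q₁+p₂q₂]) − z_{α/2}
    = 0.15 · √(308/0.4863) − 2.576
    = 0.15 · 25.1665 − 2.576
    = 3.7750 − 2.576 = 1.1990 → 1.20
Power = Φ(1.20) = 0.885.

Power ≈ 0.885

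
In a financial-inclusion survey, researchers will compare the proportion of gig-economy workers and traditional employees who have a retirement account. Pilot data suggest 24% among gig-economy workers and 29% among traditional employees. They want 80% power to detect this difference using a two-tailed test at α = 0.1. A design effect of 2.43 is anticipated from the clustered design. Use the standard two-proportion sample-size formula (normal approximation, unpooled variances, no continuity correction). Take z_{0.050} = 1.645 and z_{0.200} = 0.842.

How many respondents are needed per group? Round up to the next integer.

n = (z_{α/2} + z_β)² · [p₁(1−p₁) + p₂(1−p₂)] / (p₁ − p₂)²
  = (1.645 + 0.842)² · (0.24·0.76 + 0.29·0.71) / (-0.05)²
  = (2.487)² · (0.1824 + 0.2059) / 0.0025
  = 6.1852 · 0.3883 / 0.0025
  = 960.68
Design effect: 2.43 × 960.68 = 2334.45.
Round up → n = 2335 per group.

n = 2335 per group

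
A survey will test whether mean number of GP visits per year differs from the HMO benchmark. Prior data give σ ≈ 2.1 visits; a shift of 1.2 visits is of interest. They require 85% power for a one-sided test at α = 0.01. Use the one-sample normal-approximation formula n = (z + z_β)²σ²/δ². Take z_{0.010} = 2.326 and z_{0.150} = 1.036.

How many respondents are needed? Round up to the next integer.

n = 35

n = (z_α + z_β)² · σ² / δ²
  = (2.326 + 1.036)² · 2.1² / 1.2²
  = 11.3030 · 4.41 / 1.44
  = 34.62
Round up → n = 35.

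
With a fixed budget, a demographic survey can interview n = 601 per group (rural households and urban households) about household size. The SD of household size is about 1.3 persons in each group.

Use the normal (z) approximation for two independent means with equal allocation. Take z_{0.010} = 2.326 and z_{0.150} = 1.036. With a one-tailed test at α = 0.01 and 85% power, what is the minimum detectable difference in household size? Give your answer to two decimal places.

Minimum detectable difference ≈ 0.25 persons

δ = (z_α + z_β) · √((σ₁²+σ₂²)/n)
  = (2.326 + 1.036) · √(3.38/601)
  = 3.362 · √0.00562
  = 3.362 · 0.0750
  = 0.2521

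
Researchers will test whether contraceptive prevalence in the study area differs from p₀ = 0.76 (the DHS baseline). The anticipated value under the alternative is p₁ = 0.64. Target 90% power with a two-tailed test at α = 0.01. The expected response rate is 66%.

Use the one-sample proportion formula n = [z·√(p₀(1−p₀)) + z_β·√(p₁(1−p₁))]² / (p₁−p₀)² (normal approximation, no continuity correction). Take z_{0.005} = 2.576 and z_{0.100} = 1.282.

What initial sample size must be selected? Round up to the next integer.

n = 310

n = [z_{α/2}·√(p₀q₀) + z_β·√(p₁q₁)]² / (p₁ − p₀)²
  = [2.576·√(0.76·0.24) + 1.282·√(0.64·0.36)]² / (-0.12)²
  = [2.576·0.4271 + 1.282·0.4800]² / 0.0144
  = [1.7155]² / 0.0144
  = 204.38
Adjust for 66% response: 204.38 / 0.66 = 309.66.
Round up → n = 310.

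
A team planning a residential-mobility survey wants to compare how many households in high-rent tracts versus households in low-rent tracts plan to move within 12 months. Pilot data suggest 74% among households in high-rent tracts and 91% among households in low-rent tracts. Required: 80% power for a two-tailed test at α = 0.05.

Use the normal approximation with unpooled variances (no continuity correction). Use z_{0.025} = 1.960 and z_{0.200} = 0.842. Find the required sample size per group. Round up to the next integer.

n = (z_{α/2} + z_β)² · [p₁(1−p₁) + p₂(1−p₂)] / (p₁ − p₂)²
  = (1.960 + 0.842)² · (0.74·0.26 + 0.91·0.09) / (-0.17)²
  = (2.802)² · (0.1924 + 0.0819) / 0.0289
  = 7.8512 · 0.2743 / 0.0289
  = 74.52
Round up → n = 75 per group.

n = 75 per group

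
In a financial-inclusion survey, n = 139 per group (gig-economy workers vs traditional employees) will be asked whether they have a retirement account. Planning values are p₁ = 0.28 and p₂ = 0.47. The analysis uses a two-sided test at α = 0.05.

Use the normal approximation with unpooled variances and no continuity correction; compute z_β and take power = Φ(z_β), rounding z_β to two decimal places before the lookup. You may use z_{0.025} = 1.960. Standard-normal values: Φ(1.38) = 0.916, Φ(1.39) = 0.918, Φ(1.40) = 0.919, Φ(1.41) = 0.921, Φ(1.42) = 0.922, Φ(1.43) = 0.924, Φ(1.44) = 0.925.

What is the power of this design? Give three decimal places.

Power ≈ 0.916

z_β = |p₁−p₂|·√(n/[p₁q₁+p₂q₂]) − z_{α/2}
    = 0.19 · √(139/0.4507) − 1.960
    = 0.19 · 17.5616 − 1.960
    = 3.3367 − 1.960 = 1.3767 → 1.38
Power = Φ(1.38) = 0.916.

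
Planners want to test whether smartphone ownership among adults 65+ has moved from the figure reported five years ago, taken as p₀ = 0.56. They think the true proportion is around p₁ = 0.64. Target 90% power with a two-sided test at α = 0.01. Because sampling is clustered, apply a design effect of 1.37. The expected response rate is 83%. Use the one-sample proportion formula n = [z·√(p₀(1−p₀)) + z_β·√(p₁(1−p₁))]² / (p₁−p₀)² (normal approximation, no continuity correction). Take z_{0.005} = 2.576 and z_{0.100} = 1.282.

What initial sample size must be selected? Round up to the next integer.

n = [z_{α/2}·√(p₀q₀) + z_β·√(p₁q₁)]² / (p₁ − p₀)²
  = [2.576·√(0.56·0.44) + 1.282·√(0.64·0.36)]² / (0.08)²
  = [2.576·0.4964 + 1.282·0.4800]² / 0.0064
  = [1.8941]² / 0.0064
  = 560.54
Design effect: 1.37 × 560.54 = 767.94.
Adjust for 83% response: 767.94 / 0.83 = 925.22.
Round up → n = 926.

n = 926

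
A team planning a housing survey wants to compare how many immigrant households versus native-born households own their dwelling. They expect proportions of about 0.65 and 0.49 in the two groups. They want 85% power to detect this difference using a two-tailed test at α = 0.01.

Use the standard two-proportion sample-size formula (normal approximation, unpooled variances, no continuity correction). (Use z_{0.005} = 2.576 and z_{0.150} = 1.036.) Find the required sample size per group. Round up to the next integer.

n = 244 per group

n = (z_{α/2} + z_β)² · [p₁(1−p₁) + p₂(1−p₂)] / (p₁ − p₂)²
  = (2.576 + 1.036)² · (0.65·0.35 + 0.49·0.51) / (0.16)²
  = (3.612)² · (0.2275 + 0.2499) / 0.0256
  = 13.0465 · 0.4774 / 0.0256
  = 243.30
Round up → n = 244 per group.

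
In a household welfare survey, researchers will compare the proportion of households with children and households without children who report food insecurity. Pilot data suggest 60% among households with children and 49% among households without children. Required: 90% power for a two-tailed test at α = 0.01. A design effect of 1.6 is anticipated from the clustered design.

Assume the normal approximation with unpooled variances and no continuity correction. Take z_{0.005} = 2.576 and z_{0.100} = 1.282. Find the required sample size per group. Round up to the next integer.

n = (z_{α/2} + z_β)² · [p₁(1−p₁) + p₂(1−p₂)] / (p₁ − p₂)²
  = (2.576 + 1.282)² · (0.60·0.40 + 0.49·0.51) / (0.11)²
  = (3.858)² · (0.2400 + 0.2499) / 0.0121
  = 14.8842 · 0.4899 / 0.0121
  = 602.62
Design effect: 1.6 × 602.62 = 964.20.
Round up → n = 965 per group.

n = 965 per group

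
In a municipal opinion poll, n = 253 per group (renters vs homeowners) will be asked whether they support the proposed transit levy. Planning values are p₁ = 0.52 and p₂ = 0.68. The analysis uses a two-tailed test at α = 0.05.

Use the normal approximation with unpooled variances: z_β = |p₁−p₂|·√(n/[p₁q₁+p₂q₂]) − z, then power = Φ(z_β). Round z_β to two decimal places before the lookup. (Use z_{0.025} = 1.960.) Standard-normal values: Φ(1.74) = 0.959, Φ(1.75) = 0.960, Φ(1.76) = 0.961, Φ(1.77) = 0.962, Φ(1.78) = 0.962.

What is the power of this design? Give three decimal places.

z_β = |p₁−p₂|·√(n/[p₁q₁+p₂q₂]) − z_{α/2}
    = 0.16 · √(253/0.4672) − 1.960
    = 0.16 · 23.2707 − 1.960
    = 3.7233 − 1.960 = 1.7633 → 1.76
Power = Φ(1.76) = 0.961.

Power ≈ 0.961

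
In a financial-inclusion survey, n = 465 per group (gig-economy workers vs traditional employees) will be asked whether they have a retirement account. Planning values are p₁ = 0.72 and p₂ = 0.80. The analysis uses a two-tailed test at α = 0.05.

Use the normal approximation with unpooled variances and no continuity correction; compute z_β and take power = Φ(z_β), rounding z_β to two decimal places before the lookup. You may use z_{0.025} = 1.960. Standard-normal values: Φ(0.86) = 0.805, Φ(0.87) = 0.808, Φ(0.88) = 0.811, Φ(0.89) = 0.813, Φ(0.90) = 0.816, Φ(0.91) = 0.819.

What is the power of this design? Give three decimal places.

Power ≈ 0.819

z_β = |p₁−p₂|·√(n/[p₁q₁+p₂q₂]) − z_{α/2}
    = 0.08 · √(465/0.3616) − 1.960
    = 0.08 · 35.8602 − 1.960
    = 2.8688 − 1.960 = 0.9088 → 0.91
Power = Φ(0.91) = 0.819.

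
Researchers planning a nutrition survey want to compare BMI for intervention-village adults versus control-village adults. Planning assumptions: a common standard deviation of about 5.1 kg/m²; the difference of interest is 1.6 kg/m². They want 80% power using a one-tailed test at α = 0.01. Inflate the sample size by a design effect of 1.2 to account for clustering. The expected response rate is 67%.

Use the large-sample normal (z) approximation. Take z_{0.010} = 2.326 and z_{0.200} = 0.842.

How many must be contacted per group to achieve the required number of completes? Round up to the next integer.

n = 366 per group

n = (z_α + z_β)² · (σ₁² + σ₂²) / δ²
  = (2.326 + 0.842)² · (2·5.1² = 52.02) / 1.6²
  = 10.0362 · 52.02 / 2.56
  = 203.94
Design effect: 1.2 × 203.94 = 244.73.
Adjust for 67% response: 244.73 / 0.67 = 365.26.
Round up → n = 366 per group.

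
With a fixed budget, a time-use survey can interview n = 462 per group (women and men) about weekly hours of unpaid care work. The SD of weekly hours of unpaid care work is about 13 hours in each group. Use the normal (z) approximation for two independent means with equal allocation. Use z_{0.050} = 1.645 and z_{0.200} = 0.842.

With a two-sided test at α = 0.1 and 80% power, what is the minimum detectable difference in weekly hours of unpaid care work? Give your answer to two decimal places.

δ = (z_{α/2} + z_β) · √((σ₁²+σ₂²)/n)
  = (1.645 + 0.842) · √(338/462)
  = 2.487 · √0.7316
  = 2.487 · 0.8553
  = 2.1272

Minimum detectable difference ≈ 2.13 hours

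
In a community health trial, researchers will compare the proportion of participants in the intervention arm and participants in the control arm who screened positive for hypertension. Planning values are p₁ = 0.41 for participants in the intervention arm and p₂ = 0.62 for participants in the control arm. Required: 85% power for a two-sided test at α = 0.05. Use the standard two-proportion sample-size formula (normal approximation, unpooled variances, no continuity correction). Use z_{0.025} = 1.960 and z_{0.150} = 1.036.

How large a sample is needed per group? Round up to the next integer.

n = 98 per group

n = (z_{α/2} + z_β)² · [p₁(1−p₁) + p₂(1−p₂)] / (p₁ − p₂)²
  = (1.960 + 1.036)² · (0.41·0.59 + 0.62·0.38) / (-0.21)²
  = (2.996)² · (0.2419 + 0.2356) / 0.0441
  = 8.9760 · 0.4775 / 0.0441
  = 97.19
Round up → n = 98 per group.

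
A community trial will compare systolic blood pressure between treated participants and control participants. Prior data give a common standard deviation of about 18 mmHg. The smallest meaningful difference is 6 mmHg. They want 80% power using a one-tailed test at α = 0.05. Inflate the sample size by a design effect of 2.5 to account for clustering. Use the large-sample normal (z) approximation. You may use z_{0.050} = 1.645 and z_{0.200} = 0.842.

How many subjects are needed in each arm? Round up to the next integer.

n = 279 per group

n = (z_α + z_β)² · (σ₁² + σ₂²) / δ²
  = (1.645 + 0.842)² · (2·18² = 648) / 6²
  = 6.1852 · 648 / 36
  = 111.33
Design effect: 2.5 × 111.33 = 278.33.
Round up → n = 279 per group.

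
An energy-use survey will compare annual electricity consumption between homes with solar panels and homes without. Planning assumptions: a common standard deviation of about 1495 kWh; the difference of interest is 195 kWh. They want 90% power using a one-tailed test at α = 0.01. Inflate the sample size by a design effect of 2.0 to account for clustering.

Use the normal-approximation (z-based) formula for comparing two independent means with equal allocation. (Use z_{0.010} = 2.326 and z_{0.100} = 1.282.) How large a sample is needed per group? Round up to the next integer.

n = 3061 per group

n = (z_α + z_β)² · (σ₁² + σ₂²) / δ²
  = (2.326 + 1.282)² · (2·1495² = 4470050) / 195²
  = 13.0177 · 4470050 / 38025
  = 1530.30
Design effect: 2.0 × 1530.30 = 3060.60.
Round up → n = 3061 per group.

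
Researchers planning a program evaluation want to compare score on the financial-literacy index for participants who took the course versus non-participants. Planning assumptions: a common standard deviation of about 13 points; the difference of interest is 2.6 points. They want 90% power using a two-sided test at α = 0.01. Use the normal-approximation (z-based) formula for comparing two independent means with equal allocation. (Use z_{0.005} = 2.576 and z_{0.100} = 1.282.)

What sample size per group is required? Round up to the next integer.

n = (z_{α/2} + z_β)² · (σ₁² + σ₂²) / δ²
  = (2.576 + 1.282)² · (2·13² = 338) / 2.6²
  = 14.8842 · 338 / 6.76
  = 744.21
Round up → n = 745 per group.

n = 745 per group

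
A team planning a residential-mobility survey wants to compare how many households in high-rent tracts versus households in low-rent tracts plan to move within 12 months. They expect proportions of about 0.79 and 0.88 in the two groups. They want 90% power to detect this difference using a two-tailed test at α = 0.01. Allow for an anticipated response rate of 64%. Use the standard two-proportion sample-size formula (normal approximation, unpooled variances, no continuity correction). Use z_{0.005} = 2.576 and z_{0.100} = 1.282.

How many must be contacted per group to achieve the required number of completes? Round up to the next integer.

n = (z_{α/2} + z_β)² · [p₁(1−p₁) + p₂(1−p₂)] / (p₁ − p₂)²
  = (2.576 + 1.282)² · (0.79·0.21 + 0.88·0.12) / (-0.09)²
  = (3.858)² · (0.1659 + 0.1056) / 0.0081
  = 14.8842 · 0.2715 / 0.0081
  = 498.90
Adjust for 64% response: 498.90 / 0.64 = 779.52.
Round up → n = 780 per group.

n = 780 per group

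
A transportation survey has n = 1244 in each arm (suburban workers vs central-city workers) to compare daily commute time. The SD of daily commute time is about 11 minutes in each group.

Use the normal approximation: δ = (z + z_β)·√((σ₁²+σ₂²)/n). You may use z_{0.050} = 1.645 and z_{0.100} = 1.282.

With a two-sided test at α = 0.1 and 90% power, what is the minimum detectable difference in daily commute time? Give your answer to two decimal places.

Minimum detectable difference ≈ 1.29 minutes

δ = (z_{α/2} + z_β) · √((σ₁²+σ₂²)/n)
  = (1.645 + 1.282) · √(242/1244)
  = 2.927 · √0.19453
  = 2.927 · 0.4411
  = 1.2910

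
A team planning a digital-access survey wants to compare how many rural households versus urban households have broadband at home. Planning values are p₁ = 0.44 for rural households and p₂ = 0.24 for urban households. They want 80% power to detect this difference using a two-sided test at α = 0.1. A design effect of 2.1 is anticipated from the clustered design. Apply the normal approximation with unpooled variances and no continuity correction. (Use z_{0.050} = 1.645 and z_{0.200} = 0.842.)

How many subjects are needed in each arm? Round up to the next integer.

n = (z_{α/2} + z_β)² · [p₁(1−p₁) + p₂(1−p₂)] / (p₁ − p₂)²
  = (1.645 + 0.842)² · (0.44·0.56 + 0.24·0.76) / (0.20)²
  = (2.487)² · (0.2464 + 0.1824) / 0.0400
  = 6.1852 · 0.4288 / 0.0400
  = 66.31
Design effect: 2.1 × 66.31 = 139.24.
Round up → n = 140 per group.

n = 140 per group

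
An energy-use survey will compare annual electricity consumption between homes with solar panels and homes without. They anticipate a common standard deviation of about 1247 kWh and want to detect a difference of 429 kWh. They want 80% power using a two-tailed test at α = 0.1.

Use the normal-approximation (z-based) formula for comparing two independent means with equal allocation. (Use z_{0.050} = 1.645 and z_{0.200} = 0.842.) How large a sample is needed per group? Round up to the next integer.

n = (z_{α/2} + z_β)² · (σ₁² + σ₂²) / δ²
  = (1.645 + 0.842)² · (2·1247² = 3110018) / 429²
  = 6.1852 · 3110018 / 184041
  = 104.52
Round up → n = 105 per group.

n = 105 per group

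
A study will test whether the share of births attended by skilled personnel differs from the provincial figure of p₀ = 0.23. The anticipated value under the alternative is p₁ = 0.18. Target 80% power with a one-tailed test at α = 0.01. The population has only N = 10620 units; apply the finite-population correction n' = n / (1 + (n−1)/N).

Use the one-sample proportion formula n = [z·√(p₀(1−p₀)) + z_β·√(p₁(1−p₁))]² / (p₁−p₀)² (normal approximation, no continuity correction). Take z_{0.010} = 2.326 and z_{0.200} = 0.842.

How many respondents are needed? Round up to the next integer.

n = [z_α·√(p₀q₀) + z_β·√(p₁q₁)]² / (p₁ − p₀)²
  = [2.326·√(0.23·0.77) + 0.842·√(0.18·0.82)]² / (-0.05)²
  = [2.326·0.4208 + 0.842·0.3842]² / 0.0025
  = [1.3023]² / 0.0025
  = 678.44
Finite-population correction (N = 10620): 678.44 / (1 + (678.44 − 1)/10620) = 637.76.
Round up → n = 638.

n = 638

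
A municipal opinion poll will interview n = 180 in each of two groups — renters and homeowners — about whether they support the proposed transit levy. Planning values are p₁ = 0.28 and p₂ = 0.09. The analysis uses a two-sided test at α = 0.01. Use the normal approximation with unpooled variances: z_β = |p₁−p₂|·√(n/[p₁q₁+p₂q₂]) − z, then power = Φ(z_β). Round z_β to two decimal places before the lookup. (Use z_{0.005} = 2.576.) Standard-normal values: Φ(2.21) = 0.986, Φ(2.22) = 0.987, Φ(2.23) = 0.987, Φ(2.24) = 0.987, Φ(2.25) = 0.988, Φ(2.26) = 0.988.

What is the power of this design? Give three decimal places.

z_β = |p₁−p₂|·√(n/[p₁q₁+p₂q₂]) − z_{α/2}
    = 0.19 · √(180/0.2835) − 2.576
    = 0.19 · 25.1976 − 2.576
    = 4.7875 − 2.576 = 2.2115 → 2.21
Power = Φ(2.21) = 0.986.

Power ≈ 0.986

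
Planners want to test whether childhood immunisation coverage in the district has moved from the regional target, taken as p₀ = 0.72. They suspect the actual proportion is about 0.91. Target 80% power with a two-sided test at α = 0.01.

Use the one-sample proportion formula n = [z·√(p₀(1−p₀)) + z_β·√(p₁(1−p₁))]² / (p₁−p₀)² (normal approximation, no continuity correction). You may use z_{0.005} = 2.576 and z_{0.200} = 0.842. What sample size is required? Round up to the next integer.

n = 55

n = [z_{α/2}·√(p₀q₀) + z_β·√(p₁q₁)]² / (p₁ − p₀)²
  = [2.576·√(0.72·0.28) + 0.842·√(0.91·0.09)]² / (0.19)²
  = [2.576·0.4490 + 0.842·0.2862]² / 0.0361
  = [1.3976]² / 0.0361
  = 54.11
Round up → n = 55.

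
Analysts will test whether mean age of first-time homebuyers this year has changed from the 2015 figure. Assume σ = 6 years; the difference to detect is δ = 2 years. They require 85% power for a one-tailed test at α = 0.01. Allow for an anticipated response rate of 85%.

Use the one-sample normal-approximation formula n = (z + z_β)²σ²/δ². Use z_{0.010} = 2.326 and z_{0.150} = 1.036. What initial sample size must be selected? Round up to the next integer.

n = (z_α + z_β)² · σ² / δ²
  = (2.326 + 1.036)² · 6² / 2²
  = 11.3030 · 36 / 4
  = 101.73
Adjust for 85% response: 101.73 / 0.85 = 119.68.
Round up → n = 120.

n = 120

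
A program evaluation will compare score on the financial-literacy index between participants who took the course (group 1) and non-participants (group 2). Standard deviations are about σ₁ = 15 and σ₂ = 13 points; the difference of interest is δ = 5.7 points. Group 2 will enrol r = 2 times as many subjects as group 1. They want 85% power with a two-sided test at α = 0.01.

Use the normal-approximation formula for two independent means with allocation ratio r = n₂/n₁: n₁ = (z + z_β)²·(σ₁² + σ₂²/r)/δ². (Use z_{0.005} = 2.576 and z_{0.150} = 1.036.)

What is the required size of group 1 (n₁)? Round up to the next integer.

n₁ = 125

n₁ = (z_{α/2} + z_β)² · (σ₁² + σ₂²/r) / δ²
   = (2.576 + 1.036)² · (15² + 13²/2) / 5.7²
   = 13.0465 · (225 + 84.5) / 32.49
   = 13.0465 · 309.5 / 32.49
   = 124.28
Round up → n₁ = 125; n₂ = r·n₁ = 2 × 125 = 250.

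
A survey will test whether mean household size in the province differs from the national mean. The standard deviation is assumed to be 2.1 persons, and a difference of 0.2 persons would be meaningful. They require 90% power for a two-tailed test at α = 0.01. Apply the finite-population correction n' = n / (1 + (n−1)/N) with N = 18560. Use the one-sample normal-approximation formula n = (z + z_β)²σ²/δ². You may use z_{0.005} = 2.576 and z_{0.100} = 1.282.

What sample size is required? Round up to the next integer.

n = (z_{α/2} + z_β)² · σ² / δ²
  = (2.576 + 1.282)² · 2.1² / 0.2²
  = 14.8842 · 4.41 / 0.04
  = 1640.98
Finite-population correction (N = 18560): 1640.98 / (1 + (1640.98 − 1)/18560) = 1507.75.
Round up → n = 1508.

n = 1508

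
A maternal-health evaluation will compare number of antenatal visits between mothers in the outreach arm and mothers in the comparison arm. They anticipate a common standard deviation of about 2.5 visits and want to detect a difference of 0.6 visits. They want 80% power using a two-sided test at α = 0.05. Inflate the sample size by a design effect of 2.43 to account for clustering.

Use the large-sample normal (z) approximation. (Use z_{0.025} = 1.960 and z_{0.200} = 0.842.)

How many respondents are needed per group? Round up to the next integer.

n = (z_{α/2} + z_β)² · (σ₁² + σ₂²) / δ²
  = (1.960 + 0.842)² · (2·2.5² = 12.5) / 0.6²
  = 7.8512 · 12.5 / 0.36
  = 272.61
Design effect: 2.43 × 272.61 = 662.45.
Round up → n = 663 per group.

n = 663 per group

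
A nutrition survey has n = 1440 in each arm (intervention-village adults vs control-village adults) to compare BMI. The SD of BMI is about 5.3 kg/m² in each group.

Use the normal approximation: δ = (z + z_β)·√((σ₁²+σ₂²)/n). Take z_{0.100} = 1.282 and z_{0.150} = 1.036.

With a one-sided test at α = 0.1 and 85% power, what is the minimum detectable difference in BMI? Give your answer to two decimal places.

δ = (z_α + z_β) · √((σ₁²+σ₂²)/n)
  = (1.282 + 1.036) · √(56.18/1440)
  = 2.318 · √0.03901
  = 2.318 · 0.1975
  = 0.4578

Minimum detectable difference ≈ 0.46 kg/m²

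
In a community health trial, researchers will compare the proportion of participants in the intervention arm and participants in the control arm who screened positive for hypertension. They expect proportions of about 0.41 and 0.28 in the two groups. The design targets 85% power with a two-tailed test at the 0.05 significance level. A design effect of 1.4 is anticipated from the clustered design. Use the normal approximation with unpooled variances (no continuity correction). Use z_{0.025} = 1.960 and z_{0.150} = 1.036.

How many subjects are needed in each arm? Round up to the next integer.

n = (z_{α/2} + z_β)² · [p₁(1−p₁) + p₂(1−p₂)] / (p₁ − p₂)²
  = (1.960 + 1.036)² · (0.41·0.59 + 0.28·0.72) / (0.13)²
  = (2.996)² · (0.2419 + 0.2016) / 0.0169
  = 8.9760 · 0.4435 / 0.0169
  = 235.55
Design effect: 1.4 × 235.55 = 329.78.
Round up → n = 330 per group.

n = 330 per group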